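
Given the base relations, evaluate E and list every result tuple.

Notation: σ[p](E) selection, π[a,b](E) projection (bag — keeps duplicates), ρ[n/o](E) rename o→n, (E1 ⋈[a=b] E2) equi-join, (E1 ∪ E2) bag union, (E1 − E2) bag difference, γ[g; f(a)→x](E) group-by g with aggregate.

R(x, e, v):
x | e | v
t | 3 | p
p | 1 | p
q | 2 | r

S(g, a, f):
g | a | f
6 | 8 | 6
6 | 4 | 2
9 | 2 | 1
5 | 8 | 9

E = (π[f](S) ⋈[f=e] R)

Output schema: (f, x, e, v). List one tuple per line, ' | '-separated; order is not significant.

Row counts bottom-up:
  S → 4
  π[f](S) → 4
  R → 3
  (π[f](S) ⋈[f=e] R) → 2

== RESULT ==
f | x | e | v
1 | p | 1 | p
2 | q | 2 | r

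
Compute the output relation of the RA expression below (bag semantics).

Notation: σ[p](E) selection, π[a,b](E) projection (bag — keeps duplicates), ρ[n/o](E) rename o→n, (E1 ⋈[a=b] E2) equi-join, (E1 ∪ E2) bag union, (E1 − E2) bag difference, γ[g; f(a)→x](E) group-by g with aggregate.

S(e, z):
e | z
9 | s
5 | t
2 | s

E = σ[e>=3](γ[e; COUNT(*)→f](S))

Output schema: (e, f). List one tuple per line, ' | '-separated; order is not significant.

Row counts bottom-up:
  S → 3
  γ[e; COUNT(*)→f](S) → 3
  σ[e>=3](γ[e; COUNT(*)→f](S)) → 2

== RESULT ==
e | f
5 | 1
9 | 1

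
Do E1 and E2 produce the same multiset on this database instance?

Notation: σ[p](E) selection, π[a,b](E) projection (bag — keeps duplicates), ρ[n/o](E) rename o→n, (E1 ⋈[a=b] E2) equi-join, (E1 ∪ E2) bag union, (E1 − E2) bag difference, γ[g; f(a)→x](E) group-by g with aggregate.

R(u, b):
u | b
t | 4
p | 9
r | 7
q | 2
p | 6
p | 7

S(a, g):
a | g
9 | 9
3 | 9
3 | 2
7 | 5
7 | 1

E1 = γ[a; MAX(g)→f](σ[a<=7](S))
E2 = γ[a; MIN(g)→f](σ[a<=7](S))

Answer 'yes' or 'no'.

E1 per-node cardinality:
  S → 5
  σ[a<=7](S) → 4
  γ[a; MAX(g)→f](σ[a<=7](S)) → 2
E2 per-node cardinality:
  S → 5
  σ[a<=7](S) → 4
  γ[a; MIN(g)→f](σ[a<=7](S)) → 2

E1 result:
a | f
3 | 9
7 | 5
E2 result:
a | f
3 | 2
7 | 1
Witness: (7, 5) appears 1× in E1 but 0× in E2.

no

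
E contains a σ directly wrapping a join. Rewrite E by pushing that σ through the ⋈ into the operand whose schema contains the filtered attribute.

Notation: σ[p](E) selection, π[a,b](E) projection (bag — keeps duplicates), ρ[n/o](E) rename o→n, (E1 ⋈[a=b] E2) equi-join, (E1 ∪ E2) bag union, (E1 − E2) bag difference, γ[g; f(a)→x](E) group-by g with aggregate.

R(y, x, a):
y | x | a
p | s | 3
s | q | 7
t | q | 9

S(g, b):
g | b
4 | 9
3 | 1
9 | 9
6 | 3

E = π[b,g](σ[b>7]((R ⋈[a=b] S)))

σ filters on b, owned by the right side.
E' = π[b,g]((R ⋈[a=b] σ[b>7](S)))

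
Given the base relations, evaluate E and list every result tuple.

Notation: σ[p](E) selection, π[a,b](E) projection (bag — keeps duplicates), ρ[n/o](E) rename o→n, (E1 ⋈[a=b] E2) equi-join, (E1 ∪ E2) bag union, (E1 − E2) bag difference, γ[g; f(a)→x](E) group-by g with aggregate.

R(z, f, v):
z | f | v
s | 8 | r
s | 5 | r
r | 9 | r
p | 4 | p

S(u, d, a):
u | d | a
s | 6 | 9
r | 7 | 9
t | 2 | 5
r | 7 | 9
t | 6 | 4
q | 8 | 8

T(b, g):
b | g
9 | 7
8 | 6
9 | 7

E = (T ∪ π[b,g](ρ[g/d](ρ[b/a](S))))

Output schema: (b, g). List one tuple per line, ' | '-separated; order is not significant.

Stepwise |·|:
  T → 3
  S → 6
  ρ[b/a](S) → 6
  ρ[g/d](ρ[b/a](S)) → 6
  π[b,g](ρ[g/d](ρ[b/a](S))) → 6
  (T ∪ π[b,g](ρ[g/d](ρ[b/a](S)))) → 9

== RESULT ==
b | g
4 | 6
5 | 2
8 | 6
8 | 8
9 | 6
9 | 7
9 | 7
9 | 7
9 | 7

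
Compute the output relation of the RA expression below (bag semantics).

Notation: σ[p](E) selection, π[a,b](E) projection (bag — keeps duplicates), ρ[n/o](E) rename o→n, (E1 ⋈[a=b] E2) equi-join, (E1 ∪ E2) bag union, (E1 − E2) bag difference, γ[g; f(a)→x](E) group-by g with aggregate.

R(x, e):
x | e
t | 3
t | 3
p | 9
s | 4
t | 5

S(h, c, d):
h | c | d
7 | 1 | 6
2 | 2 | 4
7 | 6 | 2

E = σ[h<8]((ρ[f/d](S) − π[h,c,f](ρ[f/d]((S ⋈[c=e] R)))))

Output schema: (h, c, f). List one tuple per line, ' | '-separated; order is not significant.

Subexpression sizes:
  S → 3
  ρ[f/d](S) → 3
  S → 3
  R → 5
  (S ⋈[c=e] R) → 0
  ρ[f/d]((S ⋈[c=e] R)) → 0
  π[h,c,f](ρ[f/d]((S ⋈[c=e] R))) → 0
  (ρ[f/d](S) − π[h,c,f](ρ[f/d]((S ⋈[c=e] R)))) → 3
  σ[h<8]((ρ[f/d](S) − π[h,c,f](ρ[f/d]((S ⋈[c=e] R))))) → 3

== RESULT ==
h | c | f
2 | 2 | 4
7 | 1 | 6
7 | 6 | 2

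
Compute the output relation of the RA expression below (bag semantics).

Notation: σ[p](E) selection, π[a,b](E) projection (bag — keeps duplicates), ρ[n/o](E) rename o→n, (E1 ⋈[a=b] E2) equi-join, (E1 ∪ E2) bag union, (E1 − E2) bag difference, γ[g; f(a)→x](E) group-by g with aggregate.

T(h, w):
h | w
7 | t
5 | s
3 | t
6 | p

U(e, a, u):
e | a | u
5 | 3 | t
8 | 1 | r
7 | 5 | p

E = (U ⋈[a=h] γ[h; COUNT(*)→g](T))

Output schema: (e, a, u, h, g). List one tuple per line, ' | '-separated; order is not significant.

Row counts bottom-up:
  U → 3
  T → 4
  γ[h; COUNT(*)→g](T) → 4
  (U ⋈[a=h] γ[h; COUNT(*)→g](T)) → 2

== RESULT ==
e | a | u | h | g
5 | 3 | t | 3 | 1
7 | 5 | p | 5 | 1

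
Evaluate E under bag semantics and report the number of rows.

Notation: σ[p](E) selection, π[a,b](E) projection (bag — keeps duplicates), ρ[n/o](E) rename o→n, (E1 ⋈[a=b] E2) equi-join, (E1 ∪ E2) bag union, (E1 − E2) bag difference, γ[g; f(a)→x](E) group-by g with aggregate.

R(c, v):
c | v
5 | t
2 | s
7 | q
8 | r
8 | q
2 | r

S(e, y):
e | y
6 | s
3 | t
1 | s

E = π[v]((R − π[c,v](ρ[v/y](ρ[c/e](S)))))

Per-node cardinality:
  R → 6
  S → 3
  ρ[c/e](S) → 3
  ρ[v/y](ρ[c/e](S)) → 3
  π[c,v](ρ[v/y](ρ[c/e](S))) → 3
  (R − π[c,v](ρ[v/y](ρ[c/e](S)))) → 6
  π[v]((R − π[c,v](ρ[v/y](ρ[c/e](S))))) → 6

|E| = 6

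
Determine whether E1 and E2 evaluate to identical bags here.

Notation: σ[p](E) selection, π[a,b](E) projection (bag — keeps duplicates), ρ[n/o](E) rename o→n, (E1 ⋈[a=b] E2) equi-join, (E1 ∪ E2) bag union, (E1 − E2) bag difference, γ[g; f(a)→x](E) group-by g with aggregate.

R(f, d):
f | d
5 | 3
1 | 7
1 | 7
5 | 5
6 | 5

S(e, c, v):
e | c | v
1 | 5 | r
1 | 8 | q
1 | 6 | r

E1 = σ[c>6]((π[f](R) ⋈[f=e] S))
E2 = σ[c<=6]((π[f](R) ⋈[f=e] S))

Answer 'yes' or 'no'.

E1 row counts bottom-up:
  R → 5
  π[f](R) → 5
  S → 3
  (π[f](R) ⋈[f=e] S) → 6
  σ[c>6]((π[f](R) ⋈[f=e] S)) → 2
E2 row counts bottom-up:
  R → 5
  π[f](R) → 5
  S → 3
  (π[f](R) ⋈[f=e] S) → 6
  σ[c<=6]((π[f](R) ⋈[f=e] S)) → 4

E1 result:
f | e | c | v
1 | 1 | 8 | q
1 | 1 | 8 | q
E2 result:
f | e | c | v
1 | 1 | 5 | r
1 | 1 | 5 | r
1 | 1 | 6 | r
1 | 1 | 6 | r
Witness: (1, 1, 6, 'r') appears 0× in E1 but 2× in E2.

no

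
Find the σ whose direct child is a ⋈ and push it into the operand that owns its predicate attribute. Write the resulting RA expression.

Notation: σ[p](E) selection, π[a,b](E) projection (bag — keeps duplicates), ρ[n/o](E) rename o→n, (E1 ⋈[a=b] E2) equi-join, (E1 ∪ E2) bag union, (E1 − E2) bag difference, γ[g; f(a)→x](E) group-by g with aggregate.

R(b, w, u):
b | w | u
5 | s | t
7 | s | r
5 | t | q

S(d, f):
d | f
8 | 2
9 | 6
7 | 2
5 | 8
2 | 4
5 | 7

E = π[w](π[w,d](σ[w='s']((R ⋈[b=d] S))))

σ filters on w, owned by the left side.
E' = π[w](π[w,d]((σ[w='s'](R) ⋈[b=d] S)))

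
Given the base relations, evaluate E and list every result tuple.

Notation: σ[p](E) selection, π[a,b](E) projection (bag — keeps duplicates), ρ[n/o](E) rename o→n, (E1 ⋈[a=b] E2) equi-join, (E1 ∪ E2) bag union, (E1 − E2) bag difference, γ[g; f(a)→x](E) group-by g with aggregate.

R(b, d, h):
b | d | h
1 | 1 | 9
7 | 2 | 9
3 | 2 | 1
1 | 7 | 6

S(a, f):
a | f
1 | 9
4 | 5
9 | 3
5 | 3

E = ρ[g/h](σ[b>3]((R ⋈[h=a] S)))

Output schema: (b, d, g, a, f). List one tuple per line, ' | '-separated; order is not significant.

Per-node cardinality:
  R → 4
  S → 4
  (R ⋈[h=a] S) → 3
  σ[b>3]((R ⋈[h=a] S)) → 1
  ρ[g/h](σ[b>3]((R ⋈[h=a] S))) → 1

== RESULT ==
b | d | g | a | f
7 | 2 | 9 | 9 | 3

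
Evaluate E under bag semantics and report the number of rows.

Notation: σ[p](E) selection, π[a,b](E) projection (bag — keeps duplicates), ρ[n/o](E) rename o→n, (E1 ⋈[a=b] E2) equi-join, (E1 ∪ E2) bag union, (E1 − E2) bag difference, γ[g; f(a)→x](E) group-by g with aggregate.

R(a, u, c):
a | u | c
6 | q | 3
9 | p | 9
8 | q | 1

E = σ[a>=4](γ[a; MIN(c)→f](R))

Stepwise |·|:
  R → 3
  γ[a; MIN(c)→f](R) → 3
  σ[a>=4](γ[a; MIN(c)→f](R)) → 3

|E| = 3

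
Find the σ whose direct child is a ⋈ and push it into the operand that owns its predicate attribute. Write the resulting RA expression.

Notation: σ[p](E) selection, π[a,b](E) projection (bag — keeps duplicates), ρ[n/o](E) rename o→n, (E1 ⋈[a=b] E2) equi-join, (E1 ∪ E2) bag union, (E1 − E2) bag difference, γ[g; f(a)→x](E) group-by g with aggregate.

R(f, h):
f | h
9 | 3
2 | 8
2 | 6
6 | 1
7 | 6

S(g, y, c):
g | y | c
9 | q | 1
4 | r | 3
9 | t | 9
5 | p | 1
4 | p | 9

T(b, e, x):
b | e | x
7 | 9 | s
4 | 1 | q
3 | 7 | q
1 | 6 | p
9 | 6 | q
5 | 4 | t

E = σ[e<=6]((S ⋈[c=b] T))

σ filters on e, owned by the right side.
E' = (S ⋈[c=b] σ[e<=6](T))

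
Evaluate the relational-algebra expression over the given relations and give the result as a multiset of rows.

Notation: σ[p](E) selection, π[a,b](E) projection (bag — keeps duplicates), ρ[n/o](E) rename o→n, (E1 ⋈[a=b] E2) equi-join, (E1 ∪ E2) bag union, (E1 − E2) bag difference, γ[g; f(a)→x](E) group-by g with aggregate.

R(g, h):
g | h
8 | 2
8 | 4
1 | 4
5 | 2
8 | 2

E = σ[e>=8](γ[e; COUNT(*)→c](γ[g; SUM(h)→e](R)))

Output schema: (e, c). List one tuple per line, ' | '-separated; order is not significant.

Row counts bottom-up:
  R → 5
  γ[g; SUM(h)→e](R) → 3
  γ[e; COUNT(*)→c](γ[g; SUM(h)→e](R)) → 3
  σ[e>=8](γ[e; COUNT(*)→c](γ[g; SUM(h)→e](R))) → 1

== RESULT ==
e | c
8 | 1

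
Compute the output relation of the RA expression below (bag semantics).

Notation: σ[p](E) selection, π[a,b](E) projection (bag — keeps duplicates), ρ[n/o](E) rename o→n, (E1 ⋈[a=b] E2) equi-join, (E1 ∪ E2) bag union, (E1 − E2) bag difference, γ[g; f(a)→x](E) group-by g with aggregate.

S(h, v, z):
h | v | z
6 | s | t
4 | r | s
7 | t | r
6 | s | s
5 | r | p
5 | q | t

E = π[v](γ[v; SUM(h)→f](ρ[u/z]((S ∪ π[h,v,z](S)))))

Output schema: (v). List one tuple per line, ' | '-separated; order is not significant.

Stepwise |·|:
  S → 6
  S → 6
  π[h,v,z](S) → 6
  (S ∪ π[h,v,z](S)) → 12
  ρ[u/z]((S ∪ π[h,v,z](S))) → 12
  γ[v; SUM(h)→f](ρ[u/z]((S ∪ π[h,v,z](S)))) → 4
  π[v](γ[v; SUM(h)→f](ρ[u/z]((S ∪ π[h,v,z](S))))) → 4

== RESULT ==
v
q
r
s
t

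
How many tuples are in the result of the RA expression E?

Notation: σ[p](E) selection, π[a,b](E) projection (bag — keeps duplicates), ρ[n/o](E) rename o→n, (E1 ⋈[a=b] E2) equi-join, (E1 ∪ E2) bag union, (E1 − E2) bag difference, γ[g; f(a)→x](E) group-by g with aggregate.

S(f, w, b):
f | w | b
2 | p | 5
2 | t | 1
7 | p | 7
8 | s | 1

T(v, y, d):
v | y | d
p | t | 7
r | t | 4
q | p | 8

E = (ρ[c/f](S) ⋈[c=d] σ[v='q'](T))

Stepwise |·|:
  S → 4
  ρ[c/f](S) → 4
  T → 3
  σ[v='q'](T) → 1
  (ρ[c/f](S) ⋈[c=d] σ[v='q'](T)) → 1

|E| = 1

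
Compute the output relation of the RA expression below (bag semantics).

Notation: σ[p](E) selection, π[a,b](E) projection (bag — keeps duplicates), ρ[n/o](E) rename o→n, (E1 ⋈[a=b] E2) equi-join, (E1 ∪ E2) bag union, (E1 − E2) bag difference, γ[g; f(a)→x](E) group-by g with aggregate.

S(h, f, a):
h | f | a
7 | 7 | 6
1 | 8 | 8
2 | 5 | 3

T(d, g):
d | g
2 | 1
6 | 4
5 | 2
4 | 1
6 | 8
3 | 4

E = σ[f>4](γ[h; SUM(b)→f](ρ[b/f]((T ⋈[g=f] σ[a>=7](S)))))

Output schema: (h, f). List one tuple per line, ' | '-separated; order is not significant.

Subexpression sizes:
  T → 6
  S → 3
  σ[a>=7](S) → 1
  (T ⋈[g=f] σ[a>=7](S)) → 1
  ρ[b/f]((T ⋈[g=f] σ[a>=7](S))) → 1
  γ[h; SUM(b)→f](ρ[b/f]((T ⋈[g=f] σ[a>=7](S)))) → 1
  σ[f>4](γ[h; SUM(b)→f](ρ[b/f]((T ⋈[g=f] σ[a>=7](S))))) → 1

== RESULT ==
h | f
1 | 8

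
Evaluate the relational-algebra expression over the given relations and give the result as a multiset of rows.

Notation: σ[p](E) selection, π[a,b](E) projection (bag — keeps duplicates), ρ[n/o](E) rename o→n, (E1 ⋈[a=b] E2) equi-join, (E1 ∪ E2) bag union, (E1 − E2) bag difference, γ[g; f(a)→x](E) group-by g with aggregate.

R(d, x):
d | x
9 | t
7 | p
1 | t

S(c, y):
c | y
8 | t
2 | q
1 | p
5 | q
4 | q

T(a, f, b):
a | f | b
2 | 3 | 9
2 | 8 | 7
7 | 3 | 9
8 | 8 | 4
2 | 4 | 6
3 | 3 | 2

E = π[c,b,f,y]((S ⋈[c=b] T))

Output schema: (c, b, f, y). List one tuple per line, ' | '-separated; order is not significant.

Stepwise |·|:
  S → 5
  T → 6
  (S ⋈[c=b] T) → 2
  π[c,b,f,y]((S ⋈[c=b] T)) → 2

== RESULT ==
c | b | f | y
2 | 2 | 3 | q
4 | 4 | 8 | q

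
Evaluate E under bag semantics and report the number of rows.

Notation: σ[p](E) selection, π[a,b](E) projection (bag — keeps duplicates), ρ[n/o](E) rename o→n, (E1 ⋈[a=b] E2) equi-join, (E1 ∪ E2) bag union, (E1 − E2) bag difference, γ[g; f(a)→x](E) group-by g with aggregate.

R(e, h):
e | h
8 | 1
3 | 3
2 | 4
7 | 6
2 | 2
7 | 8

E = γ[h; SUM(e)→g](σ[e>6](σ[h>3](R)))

Row counts bottom-up:
  R → 6
  σ[h>3](R) → 3
  σ[e>6](σ[h>3](R)) → 2
  γ[h; SUM(e)→g](σ[e>6](σ[h>3](R))) → 2

|E| = 2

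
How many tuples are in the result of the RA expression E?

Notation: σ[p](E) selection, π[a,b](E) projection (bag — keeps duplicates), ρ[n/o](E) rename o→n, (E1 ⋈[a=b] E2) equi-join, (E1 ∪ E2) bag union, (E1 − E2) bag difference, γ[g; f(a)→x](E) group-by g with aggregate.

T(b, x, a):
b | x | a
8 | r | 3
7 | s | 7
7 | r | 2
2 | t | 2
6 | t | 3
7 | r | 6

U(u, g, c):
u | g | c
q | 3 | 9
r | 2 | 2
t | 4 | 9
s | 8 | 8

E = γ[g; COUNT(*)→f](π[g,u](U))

Stepwise |·|:
  U → 4
  π[g,u](U) → 4
  γ[g; COUNT(*)→f](π[g,u](U)) → 4

|E| = 4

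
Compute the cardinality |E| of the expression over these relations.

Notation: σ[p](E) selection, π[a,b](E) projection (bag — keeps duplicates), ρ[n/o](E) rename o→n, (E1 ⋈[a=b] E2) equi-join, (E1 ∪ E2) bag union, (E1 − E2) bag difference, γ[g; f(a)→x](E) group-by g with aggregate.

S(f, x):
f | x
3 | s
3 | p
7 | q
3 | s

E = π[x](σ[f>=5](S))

Stepwise |·|:
  S → 4
  σ[f>=5](S) → 1
  π[x](σ[f>=5](S)) → 1

|E| = 1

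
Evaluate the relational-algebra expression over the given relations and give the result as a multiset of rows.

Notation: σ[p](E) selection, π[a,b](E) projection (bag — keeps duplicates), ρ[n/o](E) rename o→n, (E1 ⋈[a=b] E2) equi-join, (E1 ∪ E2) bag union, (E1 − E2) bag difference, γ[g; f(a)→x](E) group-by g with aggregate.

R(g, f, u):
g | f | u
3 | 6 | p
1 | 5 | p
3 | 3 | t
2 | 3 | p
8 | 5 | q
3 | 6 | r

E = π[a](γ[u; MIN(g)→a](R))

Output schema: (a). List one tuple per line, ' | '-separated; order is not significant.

Row counts bottom-up:
  R → 6
  γ[u; MIN(g)→a](R) → 4
  π[a](γ[u; MIN(g)→a](R)) → 4

== RESULT ==
a
1
3
3
8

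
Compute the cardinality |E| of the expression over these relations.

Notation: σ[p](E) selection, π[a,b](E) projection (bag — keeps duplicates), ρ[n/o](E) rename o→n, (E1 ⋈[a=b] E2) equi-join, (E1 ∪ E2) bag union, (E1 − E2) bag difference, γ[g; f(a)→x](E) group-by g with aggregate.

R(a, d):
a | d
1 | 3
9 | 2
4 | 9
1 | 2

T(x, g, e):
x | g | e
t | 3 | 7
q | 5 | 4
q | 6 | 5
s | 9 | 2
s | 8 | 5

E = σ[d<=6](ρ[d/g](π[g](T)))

Row counts bottom-up:
  T → 5
  π[g](T) → 5
  ρ[d/g](π[g](T)) → 5
  σ[d<=6](ρ[d/g](π[g](T))) → 3

|E| = 3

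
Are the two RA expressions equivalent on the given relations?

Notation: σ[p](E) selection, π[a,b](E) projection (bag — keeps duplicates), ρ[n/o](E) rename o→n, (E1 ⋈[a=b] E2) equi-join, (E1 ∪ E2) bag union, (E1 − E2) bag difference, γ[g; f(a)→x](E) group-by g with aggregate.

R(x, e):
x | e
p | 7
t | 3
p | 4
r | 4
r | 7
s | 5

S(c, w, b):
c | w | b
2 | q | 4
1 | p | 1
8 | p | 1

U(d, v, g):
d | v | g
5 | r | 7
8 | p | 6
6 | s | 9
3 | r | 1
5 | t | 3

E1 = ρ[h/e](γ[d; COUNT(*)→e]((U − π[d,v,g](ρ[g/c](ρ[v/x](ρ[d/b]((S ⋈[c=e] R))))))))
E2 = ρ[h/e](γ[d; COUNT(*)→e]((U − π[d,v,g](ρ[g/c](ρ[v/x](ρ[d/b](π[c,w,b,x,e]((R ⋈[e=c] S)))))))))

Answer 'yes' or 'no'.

E1 per-node cardinality:
  U → 5
  S → 3
  R → 6
  (S ⋈[c=e] R) → 0
  ρ[d/b]((S ⋈[c=e] R)) → 0
  ρ[v/x](ρ[d/b]((S ⋈[c=e] R))) → 0
  ρ[g/c](ρ[v/x](ρ[d/b]((S ⋈[c=e] R)))) → 0
  π[d,v,g](ρ[g/c](ρ[v/x](ρ[d/b]((S ⋈[c=e] R))))) → 0
  (U − π[d,v,g](ρ[g/c](ρ[v/x](ρ[d/b]((S ⋈[c=e] R)))))) → 5
  γ[d; COUNT(*)→e]((U − π[d,v,g](ρ[g/c](ρ[v/x](ρ[d/b]((S ⋈[c=e] R))))))) → 4
  ρ[h/e](γ[d; COUNT(*)→e]((U − π[d,v,g](ρ[g/c](ρ[v/x](ρ[d/b]((S ⋈[c=e] R)))))))) → 4
E2 per-node cardinality:
  U → 5
  R → 6
  S → 3
  (R ⋈[e=c] S) → 0
  π[c,w,b,x,e]((R ⋈[e=c] S)) → 0
  ρ[d/b](π[c,w,b,x,e]((R ⋈[e=c] S))) → 0
  ρ[v/x](ρ[d/b](π[c,w,b,x,e]((R ⋈[e=c] S)))) → 0
  ρ[g/c](ρ[v/x](ρ[d/b](π[c,w,b,x,e]((R ⋈[e=c] S))))) → 0
  π[d,v,g](ρ[g/c](ρ[v/x](ρ[d/b](π[c,w,b,x,e]((R ⋈[e=c] S)))))) → 0
  (U − π[d,v,g](ρ[g/c](ρ[v/x](ρ[d/b](π[c,w,b,x,e]((R ⋈[e=c] S))))))) → 5
  γ[d; COUNT(*)→e]((U − π[d,v,g](ρ[g/c](ρ[v/x](ρ[d/b](π[c,w,b,x,e]((R ⋈[e=c] S)))))))) → 4
  ρ[h/e](γ[d; COUNT(*)→e]((U − π[d,v,g](ρ[g/c](ρ[v/x](ρ[d/b](π[c,w,b,x,e]((R ⋈[e=c] S))))))))) → 4

E1 and E2 produce the same multiset:
d | h
3 | 1
5 | 2
6 | 1
8 | 1

yes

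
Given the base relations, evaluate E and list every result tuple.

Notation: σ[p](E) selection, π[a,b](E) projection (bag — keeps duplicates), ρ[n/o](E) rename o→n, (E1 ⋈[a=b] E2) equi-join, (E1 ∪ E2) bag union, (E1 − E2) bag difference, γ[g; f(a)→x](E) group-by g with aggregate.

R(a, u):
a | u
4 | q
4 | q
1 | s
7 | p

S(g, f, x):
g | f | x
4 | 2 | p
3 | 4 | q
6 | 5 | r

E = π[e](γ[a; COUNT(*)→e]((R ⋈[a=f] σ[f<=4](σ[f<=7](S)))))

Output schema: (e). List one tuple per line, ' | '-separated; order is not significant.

Per-node cardinality:
  R → 4
  S → 3
  σ[f<=7](S) → 3
  σ[f<=4](σ[f<=7](S)) → 2
  (R ⋈[a=f] σ[f<=4](σ[f<=7](S))) → 2
  γ[a; COUNT(*)→e]((R ⋈[a=f] σ[f<=4](σ[f<=7](S)))) → 1
  π[e](γ[a; COUNT(*)→e]((R ⋈[a=f] σ[f<=4](σ[f<=7](S))))) → 1

== RESULT ==
e
2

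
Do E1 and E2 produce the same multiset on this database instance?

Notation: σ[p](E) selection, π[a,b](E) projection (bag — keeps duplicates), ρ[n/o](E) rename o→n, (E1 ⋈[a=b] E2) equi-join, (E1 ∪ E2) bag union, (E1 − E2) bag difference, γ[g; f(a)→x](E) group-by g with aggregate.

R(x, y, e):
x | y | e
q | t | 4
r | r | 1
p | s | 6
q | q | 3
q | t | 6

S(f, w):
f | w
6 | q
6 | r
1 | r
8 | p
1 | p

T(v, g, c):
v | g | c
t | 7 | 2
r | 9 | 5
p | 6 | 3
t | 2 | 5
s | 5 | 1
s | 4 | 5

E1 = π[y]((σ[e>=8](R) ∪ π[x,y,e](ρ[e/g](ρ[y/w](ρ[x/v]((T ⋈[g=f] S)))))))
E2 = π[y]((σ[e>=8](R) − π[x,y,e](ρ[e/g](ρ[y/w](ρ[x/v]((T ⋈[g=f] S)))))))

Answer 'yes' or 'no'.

E1 subexpression sizes:
  R → 5
  σ[e>=8](R) → 0
  T → 6
  S → 5
  (T ⋈[g=f] S) → 2
  ρ[x/v]((T ⋈[g=f] S)) → 2
  ρ[y/w](ρ[x/v]((T ⋈[g=f] S))) → 2
  ρ[e/g](ρ[y/w](ρ[x/v]((T ⋈[g=f] S)))) → 2
  π[x,y,e](ρ[e/g](ρ[y/w](ρ[x/v]((T ⋈[g=f] S))))) → 2
  (σ[e>=8](R) ∪ π[x,y,e](ρ[e/g](ρ[y/w](ρ[x/v]((T ⋈[g=f] S)))))) → 2
  π[y]((σ[e>=8](R) ∪ π[x,y,e](ρ[e/g](ρ[y/w](ρ[x/v]((T ⋈[g=f] S))))))) → 2
E2 subexpression sizes:
  R → 5
  σ[e>=8](R) → 0
  T → 6
  S → 5
  (T ⋈[g=f] S) → 2
  ρ[x/v]((T ⋈[g=f] S)) → 2
  ρ[y/w](ρ[x/v]((T ⋈[g=f] S))) → 2
  ρ[e/g](ρ[y/w](ρ[x/v]((T ⋈[g=f] S)))) → 2
  π[x,y,e](ρ[e/g](ρ[y/w](ρ[x/v]((T ⋈[g=f] S))))) → 2
  (σ[e>=8](R) − π[x,y,e](ρ[e/g](ρ[y/w](ρ[x/v]((T ⋈[g=f] S)))))) → 0
  π[y]((σ[e>=8](R) − π[x,y,e](ρ[e/g](ρ[y/w](ρ[x/v]((T ⋈[g=f] S))))))) → 0

E1 result:
y
q
r
E2 result:
y
(0 rows)
Witness: ('q',) appears 1× in E1 but 0× in E2.

no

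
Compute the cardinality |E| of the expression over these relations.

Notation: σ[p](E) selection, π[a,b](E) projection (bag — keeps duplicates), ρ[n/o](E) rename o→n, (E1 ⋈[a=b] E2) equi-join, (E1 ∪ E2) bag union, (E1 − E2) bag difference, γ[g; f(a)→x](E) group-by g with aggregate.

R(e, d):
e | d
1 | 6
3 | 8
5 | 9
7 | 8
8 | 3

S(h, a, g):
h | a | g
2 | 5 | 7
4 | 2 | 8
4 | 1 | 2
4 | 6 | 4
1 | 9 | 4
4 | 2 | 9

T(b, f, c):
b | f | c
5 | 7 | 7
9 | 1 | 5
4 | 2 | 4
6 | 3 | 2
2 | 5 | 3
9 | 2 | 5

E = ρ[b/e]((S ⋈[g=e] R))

Row counts bottom-up:
  S → 6
  R → 5
  (S ⋈[g=e] R) → 2
  ρ[b/e]((S ⋈[g=e] R)) → 2

|E| = 2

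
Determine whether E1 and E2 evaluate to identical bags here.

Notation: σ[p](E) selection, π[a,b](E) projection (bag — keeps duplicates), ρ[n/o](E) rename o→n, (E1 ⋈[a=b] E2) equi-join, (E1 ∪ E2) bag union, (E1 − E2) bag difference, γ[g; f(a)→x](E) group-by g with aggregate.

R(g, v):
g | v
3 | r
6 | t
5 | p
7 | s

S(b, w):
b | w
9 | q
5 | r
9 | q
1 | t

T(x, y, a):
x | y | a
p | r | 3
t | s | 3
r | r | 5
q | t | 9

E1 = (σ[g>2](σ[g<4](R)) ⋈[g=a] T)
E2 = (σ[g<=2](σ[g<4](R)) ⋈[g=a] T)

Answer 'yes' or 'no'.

E1 per-node cardinality:
  R → 4
  σ[g<4](R) → 1
  σ[g>2](σ[g<4](R)) → 1
  T → 4
  (σ[g>2](σ[g<4](R)) ⋈[g=a] T) → 2
E2 per-node cardinality:
  R → 4
  σ[g<4](R) → 1
  σ[g<=2](σ[g<4](R)) → 0
  T → 4
  (σ[g<=2](σ[g<4](R)) ⋈[g=a] T) → 0

E1 result:
g | v | x | y | a
3 | r | p | r | 3
3 | r | t | s | 3
E2 result:
g | v | x | y | a
(0 rows)
Witness: (3, 'r', 'p', 'r', 3) appears 1× in E1 but 0× in E2.

no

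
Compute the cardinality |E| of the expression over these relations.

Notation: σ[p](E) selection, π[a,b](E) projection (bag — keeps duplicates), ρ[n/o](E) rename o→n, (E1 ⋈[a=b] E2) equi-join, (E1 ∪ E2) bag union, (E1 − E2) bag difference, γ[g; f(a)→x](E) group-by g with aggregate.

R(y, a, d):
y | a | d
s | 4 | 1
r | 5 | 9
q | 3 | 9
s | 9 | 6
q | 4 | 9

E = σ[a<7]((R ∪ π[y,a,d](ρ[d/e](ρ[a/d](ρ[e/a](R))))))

Per-node cardinality:
  R → 5
  R → 5
  ρ[e/a](R) → 5
  ρ[a/d](ρ[e/a](R)) → 5
  ρ[d/e](ρ[a/d](ρ[e/a](R))) → 5
  π[y,a,d](ρ[d/e](ρ[a/d](ρ[e/a](R)))) → 5
  (R ∪ π[y,a,d](ρ[d/e](ρ[a/d](ρ[e/a](R))))) → 10
  σ[a<7]((R ∪ π[y,a,d](ρ[d/e](ρ[a/d](ρ[e/a](R)))))) → 6

|E| = 6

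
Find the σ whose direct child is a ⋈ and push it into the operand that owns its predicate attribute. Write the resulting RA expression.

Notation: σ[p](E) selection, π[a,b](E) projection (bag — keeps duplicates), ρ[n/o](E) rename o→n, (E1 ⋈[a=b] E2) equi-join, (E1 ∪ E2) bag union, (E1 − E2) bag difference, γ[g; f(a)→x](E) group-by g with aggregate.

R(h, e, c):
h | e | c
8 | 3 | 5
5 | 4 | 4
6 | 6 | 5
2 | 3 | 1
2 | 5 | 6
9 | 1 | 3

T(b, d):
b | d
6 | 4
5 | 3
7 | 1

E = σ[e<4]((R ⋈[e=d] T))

σ filters on e, owned by the left side.
E' = (σ[e<4](R) ⋈[e=d] T)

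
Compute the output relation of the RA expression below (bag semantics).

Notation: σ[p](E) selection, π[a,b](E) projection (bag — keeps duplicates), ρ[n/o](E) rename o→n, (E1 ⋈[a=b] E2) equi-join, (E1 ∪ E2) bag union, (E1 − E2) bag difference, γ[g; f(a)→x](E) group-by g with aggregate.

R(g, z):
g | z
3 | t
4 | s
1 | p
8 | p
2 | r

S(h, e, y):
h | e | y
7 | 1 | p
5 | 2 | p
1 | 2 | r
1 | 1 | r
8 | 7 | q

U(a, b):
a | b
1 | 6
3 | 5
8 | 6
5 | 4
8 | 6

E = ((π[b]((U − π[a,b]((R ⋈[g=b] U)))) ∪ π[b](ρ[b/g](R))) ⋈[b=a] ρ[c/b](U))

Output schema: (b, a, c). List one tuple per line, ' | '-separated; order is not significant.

Stepwise |·|:
  U → 5
  R → 5
  U → 5
  (R ⋈[g=b] U) → 1
  π[a,b]((R ⋈[g=b] U)) → 1
  (U − π[a,b]((R ⋈[g=b] U))) → 4
  π[b]((U − π[a,b]((R ⋈[g=b] U)))) → 4
  R → 5
  ρ[b/g](R) → 5
  π[b](ρ[b/g](R)) → 5
  (π[b]((U − π[a,b]((R ⋈[g=b] U)))) ∪ π[b](ρ[b/g](R))) → 9
  U → 5
  ρ[c/b](U) → 5
  ((π[b]((U − π[a,b]((R ⋈[g=b] U)))) ∪ π[b](ρ[b/g](R))) ⋈[b=a] ρ[c/b](U)) → 5

== RESULT ==
b | a | c
1 | 1 | 6
3 | 3 | 5
5 | 5 | 4
8 | 8 | 6
8 | 8 | 6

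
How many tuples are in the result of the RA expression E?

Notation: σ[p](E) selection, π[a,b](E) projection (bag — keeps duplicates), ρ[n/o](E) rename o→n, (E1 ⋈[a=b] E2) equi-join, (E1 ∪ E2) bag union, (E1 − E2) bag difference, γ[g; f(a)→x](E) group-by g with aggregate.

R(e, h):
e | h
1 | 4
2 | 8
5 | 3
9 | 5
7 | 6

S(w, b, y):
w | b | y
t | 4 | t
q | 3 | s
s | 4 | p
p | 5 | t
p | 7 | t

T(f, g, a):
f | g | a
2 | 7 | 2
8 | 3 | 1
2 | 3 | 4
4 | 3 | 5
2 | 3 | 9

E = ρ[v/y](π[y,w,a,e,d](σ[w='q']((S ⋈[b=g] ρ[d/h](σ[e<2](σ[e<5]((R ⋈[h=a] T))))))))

Subexpression sizes:
  S → 5
  R → 5
  T → 5
  (R ⋈[h=a] T) → 2
  σ[e<5]((R ⋈[h=a] T)) → 1
  σ[e<2](σ[e<5]((R ⋈[h=a] T))) → 1
  ρ[d/h](σ[e<2](σ[e<5]((R ⋈[h=a] T)))) → 1
  (S ⋈[b=g] ρ[d/h](σ[e<2](σ[e<5]((R ⋈[h=a] T))))) → 1
  σ[w='q']((S ⋈[b=g] ρ[d/h](σ[e<2](σ[e<5]((R ⋈[h=a] T)))))) → 1
  π[y,w,a,e,d](σ[w='q']((S ⋈[b=g] ρ[d/h](σ[e<2](σ[e<5]((R ⋈[h=a] T))))))) → 1
  ρ[v/y](π[y,w,a,e,d](σ[w='q']((S ⋈[b=g] ρ[d/h](σ[e<2](σ[e<5]((R ⋈[h=a] T)))))))) → 1

|E| = 1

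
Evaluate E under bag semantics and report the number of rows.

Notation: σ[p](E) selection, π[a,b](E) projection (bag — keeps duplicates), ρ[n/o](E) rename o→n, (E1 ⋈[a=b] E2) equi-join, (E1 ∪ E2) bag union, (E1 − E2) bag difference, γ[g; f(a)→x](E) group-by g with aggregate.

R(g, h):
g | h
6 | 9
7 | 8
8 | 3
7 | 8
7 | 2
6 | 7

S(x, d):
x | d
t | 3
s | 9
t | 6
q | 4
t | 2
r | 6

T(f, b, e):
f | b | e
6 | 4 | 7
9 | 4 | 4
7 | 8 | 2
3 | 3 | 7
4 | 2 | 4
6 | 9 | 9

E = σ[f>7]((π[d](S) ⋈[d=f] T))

Stepwise |·|:
  S → 6
  π[d](S) → 6
  T → 6
  (π[d](S) ⋈[d=f] T) → 7
  σ[f>7]((π[d](S) ⋈[d=f] T)) → 1

|E| = 1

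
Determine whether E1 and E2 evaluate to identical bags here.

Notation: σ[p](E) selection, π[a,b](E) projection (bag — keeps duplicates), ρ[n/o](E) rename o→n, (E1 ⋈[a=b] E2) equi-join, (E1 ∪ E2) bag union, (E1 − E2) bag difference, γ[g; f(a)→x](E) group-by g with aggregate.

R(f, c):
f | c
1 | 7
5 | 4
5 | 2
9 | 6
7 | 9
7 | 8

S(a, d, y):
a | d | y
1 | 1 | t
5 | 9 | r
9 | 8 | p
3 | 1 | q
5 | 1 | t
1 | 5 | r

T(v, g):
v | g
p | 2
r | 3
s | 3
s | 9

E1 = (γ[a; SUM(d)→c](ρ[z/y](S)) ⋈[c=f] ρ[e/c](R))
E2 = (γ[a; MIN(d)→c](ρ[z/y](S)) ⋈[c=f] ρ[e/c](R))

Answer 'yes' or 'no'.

E1 stepwise |·|:
  S → 6
  ρ[z/y](S) → 6
  γ[a; SUM(d)→c](ρ[z/y](S)) → 4
  R → 6
  ρ[e/c](R) → 6
  (γ[a; SUM(d)→c](ρ[z/y](S)) ⋈[c=f] ρ[e/c](R)) → 1
E2 stepwise |·|:
  S → 6
  ρ[z/y](S) → 6
  γ[a; MIN(d)→c](ρ[z/y](S)) → 4
  R → 6
  ρ[e/c](R) → 6
  (γ[a; MIN(d)→c](ρ[z/y](S)) ⋈[c=f] ρ[e/c](R)) → 3

E1 result:
a | c | f | e
3 | 1 | 1 | 7
E2 result:
a | c | f | e
1 | 1 | 1 | 7
3 | 1 | 1 | 7
5 | 1 | 1 | 7
Witness: (1, 1, 1, 7) appears 0× in E1 but 1× in E2.

no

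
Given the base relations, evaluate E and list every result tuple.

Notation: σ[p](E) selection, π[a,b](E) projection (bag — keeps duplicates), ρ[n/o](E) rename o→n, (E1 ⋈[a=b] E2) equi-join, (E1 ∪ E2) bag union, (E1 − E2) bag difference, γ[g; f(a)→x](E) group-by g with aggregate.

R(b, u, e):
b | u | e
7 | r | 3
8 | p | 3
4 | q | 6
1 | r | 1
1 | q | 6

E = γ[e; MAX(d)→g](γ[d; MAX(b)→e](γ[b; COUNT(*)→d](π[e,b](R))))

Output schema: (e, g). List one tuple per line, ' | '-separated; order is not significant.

Per-node cardinality:
  R → 5
  π[e,b](R) → 5
  γ[b; COUNT(*)→d](π[e,b](R)) → 4
  γ[d; MAX(b)→e](γ[b; COUNT(*)→d](π[e,b](R))) → 2
  γ[e; MAX(d)→g](γ[d; MAX(b)→e](γ[b; COUNT(*)→d](π[e,b](R)))) → 2

== RESULT ==
e | g
1 | 2
8 | 1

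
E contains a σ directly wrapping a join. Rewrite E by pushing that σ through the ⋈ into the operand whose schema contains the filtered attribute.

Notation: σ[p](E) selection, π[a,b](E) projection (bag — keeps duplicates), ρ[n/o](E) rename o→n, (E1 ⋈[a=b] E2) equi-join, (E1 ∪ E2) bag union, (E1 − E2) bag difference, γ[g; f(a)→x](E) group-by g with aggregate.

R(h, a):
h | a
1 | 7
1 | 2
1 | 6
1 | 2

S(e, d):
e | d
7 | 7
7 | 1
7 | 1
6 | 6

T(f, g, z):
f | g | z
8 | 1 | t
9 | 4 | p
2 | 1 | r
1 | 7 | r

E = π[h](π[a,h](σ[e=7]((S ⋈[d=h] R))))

σ filters on e, owned by the left side.
E' = π[h](π[a,h]((σ[e=7](S) ⋈[d=h] R)))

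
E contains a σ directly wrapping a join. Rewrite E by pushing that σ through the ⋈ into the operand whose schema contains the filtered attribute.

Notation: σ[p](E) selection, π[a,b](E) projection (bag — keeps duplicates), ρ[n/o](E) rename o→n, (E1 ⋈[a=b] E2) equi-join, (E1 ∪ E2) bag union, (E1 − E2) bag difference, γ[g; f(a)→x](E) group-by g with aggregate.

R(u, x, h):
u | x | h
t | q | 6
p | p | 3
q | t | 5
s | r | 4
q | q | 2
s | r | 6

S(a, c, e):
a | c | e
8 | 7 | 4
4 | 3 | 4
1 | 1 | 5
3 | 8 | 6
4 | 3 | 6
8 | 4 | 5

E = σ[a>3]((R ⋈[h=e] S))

σ filters on a, owned by the right side.
E' = (R ⋈[h=e] σ[a>3](S))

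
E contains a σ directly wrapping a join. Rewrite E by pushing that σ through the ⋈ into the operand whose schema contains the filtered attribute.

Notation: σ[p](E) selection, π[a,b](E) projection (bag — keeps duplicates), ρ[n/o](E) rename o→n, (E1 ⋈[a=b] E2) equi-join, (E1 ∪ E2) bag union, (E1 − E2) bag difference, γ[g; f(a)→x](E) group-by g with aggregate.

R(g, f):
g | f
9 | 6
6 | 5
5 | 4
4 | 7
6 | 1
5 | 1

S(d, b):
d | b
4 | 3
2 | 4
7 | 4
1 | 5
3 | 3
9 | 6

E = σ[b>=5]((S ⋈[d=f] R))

σ filters on b, owned by the left side.
E' = (σ[b>=5](S) ⋈[d=f] R)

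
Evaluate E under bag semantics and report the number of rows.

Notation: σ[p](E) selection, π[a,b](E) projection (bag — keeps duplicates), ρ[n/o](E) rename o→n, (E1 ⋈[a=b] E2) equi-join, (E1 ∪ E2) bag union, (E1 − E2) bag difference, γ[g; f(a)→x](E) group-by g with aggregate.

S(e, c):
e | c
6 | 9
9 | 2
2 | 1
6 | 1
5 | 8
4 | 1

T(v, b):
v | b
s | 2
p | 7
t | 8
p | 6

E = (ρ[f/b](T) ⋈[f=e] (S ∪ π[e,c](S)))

Subexpression sizes:
  T → 4
  ρ[f/b](T) → 4
  S → 6
  S → 6
  π[e,c](S) → 6
  (S ∪ π[e,c](S)) → 12
  (ρ[f/b](T) ⋈[f=e] (S ∪ π[e,c](S))) → 6

|E| = 6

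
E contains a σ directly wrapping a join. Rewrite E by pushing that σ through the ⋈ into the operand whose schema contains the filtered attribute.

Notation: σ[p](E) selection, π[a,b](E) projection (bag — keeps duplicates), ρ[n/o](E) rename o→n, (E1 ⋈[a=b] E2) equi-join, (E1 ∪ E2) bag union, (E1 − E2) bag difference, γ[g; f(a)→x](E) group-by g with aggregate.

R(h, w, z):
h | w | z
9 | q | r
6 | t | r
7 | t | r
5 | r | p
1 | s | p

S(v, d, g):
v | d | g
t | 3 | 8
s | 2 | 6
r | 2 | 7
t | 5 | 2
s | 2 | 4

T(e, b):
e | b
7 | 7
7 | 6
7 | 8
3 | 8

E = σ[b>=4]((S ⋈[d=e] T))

σ filters on b, owned by the right side.
E' = (S ⋈[d=e] σ[b>=4](T))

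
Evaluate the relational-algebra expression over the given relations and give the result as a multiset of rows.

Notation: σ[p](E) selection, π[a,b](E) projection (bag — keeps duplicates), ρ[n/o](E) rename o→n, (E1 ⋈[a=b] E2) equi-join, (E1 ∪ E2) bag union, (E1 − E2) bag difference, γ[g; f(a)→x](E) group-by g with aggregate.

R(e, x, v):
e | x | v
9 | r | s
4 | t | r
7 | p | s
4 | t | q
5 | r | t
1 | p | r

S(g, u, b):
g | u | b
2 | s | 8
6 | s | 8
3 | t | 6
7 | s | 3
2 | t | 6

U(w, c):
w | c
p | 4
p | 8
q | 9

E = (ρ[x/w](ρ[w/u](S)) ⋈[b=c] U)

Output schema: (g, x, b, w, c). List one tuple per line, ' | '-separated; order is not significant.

Subexpression sizes:
  S → 5
  ρ[w/u](S) → 5
  ρ[x/w](ρ[w/u](S)) → 5
  U → 3
  (ρ[x/w](ρ[w/u](S)) ⋈[b=c] U) → 2

== RESULT ==
g | x | b | w | c
2 | s | 8 | p | 8
6 | s | 8 | p | 8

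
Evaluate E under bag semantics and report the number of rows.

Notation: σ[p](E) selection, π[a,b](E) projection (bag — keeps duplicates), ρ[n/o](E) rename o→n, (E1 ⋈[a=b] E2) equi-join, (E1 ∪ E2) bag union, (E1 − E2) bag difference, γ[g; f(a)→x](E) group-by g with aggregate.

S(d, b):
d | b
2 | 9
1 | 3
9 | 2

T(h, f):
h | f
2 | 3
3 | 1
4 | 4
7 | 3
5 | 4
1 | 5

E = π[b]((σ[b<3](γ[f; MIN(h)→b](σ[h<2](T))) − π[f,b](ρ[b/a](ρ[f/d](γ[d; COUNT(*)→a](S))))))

Stepwise |·|:
  T → 6
  σ[h<2](T) → 1
  γ[f; MIN(h)→b](σ[h<2](T)) → 1
  σ[b<3](γ[f; MIN(h)→b](σ[h<2](T))) → 1
  S → 3
  γ[d; COUNT(*)→a](S) → 3
  ρ[f/d](γ[d; COUNT(*)→a](S)) → 3
  ρ[b/a](ρ[f/d](γ[d; COUNT(*)→a](S))) → 3
  π[f,b](ρ[b/a](ρ[f/d](γ[d; COUNT(*)→a](S)))) → 3
  (σ[b<3](γ[f; MIN(h)→b](σ[h<2](T))) − π[f,b](ρ[b/a](ρ[f/d](γ[d; COUNT(*)→a](S))))) → 1
  π[b]((σ[b<3](γ[f; MIN(h)→b](σ[h<2](T))) − π[f,b](ρ[b/a](ρ[f/d](γ[d; COUNT(*)→a](S)))))) → 1

|E| = 1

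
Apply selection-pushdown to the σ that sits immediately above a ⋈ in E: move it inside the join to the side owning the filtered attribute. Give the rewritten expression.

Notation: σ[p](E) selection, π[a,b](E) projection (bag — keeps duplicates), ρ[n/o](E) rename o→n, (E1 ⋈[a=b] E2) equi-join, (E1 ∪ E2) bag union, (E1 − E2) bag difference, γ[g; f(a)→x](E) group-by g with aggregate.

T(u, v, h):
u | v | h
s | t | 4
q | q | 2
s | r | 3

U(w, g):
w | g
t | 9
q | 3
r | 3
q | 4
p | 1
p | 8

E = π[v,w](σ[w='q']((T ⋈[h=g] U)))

σ filters on w, owned by the right side.
E' = π[v,w]((T ⋈[h=g] σ[w='q'](U)))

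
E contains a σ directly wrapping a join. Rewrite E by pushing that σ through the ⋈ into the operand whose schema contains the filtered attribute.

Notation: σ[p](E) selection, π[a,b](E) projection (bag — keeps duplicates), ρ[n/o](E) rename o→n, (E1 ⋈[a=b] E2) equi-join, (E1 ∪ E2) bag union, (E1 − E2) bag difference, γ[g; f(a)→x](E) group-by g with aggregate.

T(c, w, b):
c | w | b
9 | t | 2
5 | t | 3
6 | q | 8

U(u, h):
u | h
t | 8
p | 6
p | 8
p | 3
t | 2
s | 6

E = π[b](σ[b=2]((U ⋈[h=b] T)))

σ filters on b, owned by the right side.
E' = π[b]((U ⋈[h=b] σ[b=2](T)))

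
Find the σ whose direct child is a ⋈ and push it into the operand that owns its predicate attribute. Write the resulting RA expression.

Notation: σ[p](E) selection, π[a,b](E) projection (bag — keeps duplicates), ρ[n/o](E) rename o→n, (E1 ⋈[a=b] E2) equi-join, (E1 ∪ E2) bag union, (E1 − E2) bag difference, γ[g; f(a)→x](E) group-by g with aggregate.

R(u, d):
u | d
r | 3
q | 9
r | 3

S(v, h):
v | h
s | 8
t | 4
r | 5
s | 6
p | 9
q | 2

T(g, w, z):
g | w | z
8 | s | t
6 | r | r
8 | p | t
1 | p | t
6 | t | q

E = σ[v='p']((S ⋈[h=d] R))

σ filters on v, owned by the left side.
E' = (σ[v='p'](S) ⋈[h=d] R)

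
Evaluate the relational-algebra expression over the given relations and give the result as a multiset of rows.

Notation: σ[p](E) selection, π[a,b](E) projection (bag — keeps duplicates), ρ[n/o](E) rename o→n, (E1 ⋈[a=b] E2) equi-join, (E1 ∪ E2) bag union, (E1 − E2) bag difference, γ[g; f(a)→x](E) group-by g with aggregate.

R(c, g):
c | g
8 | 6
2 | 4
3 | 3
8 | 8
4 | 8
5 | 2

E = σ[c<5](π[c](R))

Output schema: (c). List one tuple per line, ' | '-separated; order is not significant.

Row counts bottom-up:
  R → 6
  π[c](R) → 6
  σ[c<5](π[c](R)) → 3

== RESULT ==
c
2
3
4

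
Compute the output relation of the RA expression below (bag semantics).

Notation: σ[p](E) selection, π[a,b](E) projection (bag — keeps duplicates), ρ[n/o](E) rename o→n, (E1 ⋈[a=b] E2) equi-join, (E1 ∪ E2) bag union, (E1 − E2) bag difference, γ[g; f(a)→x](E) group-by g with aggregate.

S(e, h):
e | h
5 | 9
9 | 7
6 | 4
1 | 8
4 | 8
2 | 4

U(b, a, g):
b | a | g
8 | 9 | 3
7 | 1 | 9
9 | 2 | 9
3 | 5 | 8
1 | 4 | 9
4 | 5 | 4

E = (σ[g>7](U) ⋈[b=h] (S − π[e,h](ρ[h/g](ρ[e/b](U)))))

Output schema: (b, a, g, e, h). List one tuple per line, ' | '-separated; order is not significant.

Per-node cardinality:
  U → 6
  σ[g>7](U) → 4
  S → 6
  U → 6
  ρ[e/b](U) → 6
  ρ[h/g](ρ[e/b](U)) → 6
  π[e,h](ρ[h/g](ρ[e/b](U))) → 6
  (S − π[e,h](ρ[h/g](ρ[e/b](U)))) → 6
  (σ[g>7](U) ⋈[b=h] (S − π[e,h](ρ[h/g](ρ[e/b](U))))) → 2

== RESULT ==
b | a | g | e | h
7 | 1 | 9 | 9 | 7
9 | 2 | 9 | 5 | 9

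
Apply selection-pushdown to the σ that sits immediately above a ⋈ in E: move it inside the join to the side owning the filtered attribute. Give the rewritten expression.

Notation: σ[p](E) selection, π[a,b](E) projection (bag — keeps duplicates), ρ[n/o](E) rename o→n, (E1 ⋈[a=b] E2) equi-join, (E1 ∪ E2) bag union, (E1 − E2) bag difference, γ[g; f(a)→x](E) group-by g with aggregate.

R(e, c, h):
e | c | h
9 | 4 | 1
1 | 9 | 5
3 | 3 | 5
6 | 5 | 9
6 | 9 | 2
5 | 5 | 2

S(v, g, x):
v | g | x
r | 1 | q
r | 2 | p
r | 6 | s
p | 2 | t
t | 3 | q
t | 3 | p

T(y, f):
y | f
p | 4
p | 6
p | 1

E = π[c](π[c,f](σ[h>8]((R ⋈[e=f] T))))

σ filters on h, owned by the left side.
E' = π[c](π[c,f]((σ[h>8](R) ⋈[e=f] T)))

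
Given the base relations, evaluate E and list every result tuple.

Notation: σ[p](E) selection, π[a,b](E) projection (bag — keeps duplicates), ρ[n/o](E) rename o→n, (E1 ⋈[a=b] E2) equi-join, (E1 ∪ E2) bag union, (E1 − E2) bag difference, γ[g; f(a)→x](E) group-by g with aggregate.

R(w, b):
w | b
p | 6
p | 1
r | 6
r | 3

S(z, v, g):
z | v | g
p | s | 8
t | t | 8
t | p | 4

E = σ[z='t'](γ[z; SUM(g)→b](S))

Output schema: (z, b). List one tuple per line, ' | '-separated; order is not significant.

Subexpression sizes:
  S → 3
  γ[z; SUM(g)→b](S) → 2
  σ[z='t'](γ[z; SUM(g)→b](S)) → 1

== RESULT ==
z | b
t | 12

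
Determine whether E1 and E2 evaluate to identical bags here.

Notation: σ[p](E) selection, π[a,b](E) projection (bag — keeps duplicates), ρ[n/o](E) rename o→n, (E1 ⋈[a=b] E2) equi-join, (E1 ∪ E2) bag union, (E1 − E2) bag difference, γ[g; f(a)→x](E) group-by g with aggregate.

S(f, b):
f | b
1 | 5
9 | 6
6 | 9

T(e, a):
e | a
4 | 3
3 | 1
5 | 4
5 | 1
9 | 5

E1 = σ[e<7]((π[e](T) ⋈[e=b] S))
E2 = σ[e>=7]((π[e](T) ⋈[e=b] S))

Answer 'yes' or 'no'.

E1 subexpression sizes:
  T → 5
  π[e](T) → 5
  S → 3
  (π[e](T) ⋈[e=b] S) → 3
  σ[e<7]((π[e](T) ⋈[e=b] S)) → 2
E2 subexpression sizes:
  T → 5
  π[e](T) → 5
  S → 3
  (π[e](T) ⋈[e=b] S) → 3
  σ[e>=7]((π[e](T) ⋈[e=b] S)) → 1

E1 result:
e | f | b
5 | 1 | 5
5 | 1 | 5
E2 result:
e | f | b
9 | 6 | 9
Witness: (9, 6, 9) appears 0× in E1 but 1× in E2.

no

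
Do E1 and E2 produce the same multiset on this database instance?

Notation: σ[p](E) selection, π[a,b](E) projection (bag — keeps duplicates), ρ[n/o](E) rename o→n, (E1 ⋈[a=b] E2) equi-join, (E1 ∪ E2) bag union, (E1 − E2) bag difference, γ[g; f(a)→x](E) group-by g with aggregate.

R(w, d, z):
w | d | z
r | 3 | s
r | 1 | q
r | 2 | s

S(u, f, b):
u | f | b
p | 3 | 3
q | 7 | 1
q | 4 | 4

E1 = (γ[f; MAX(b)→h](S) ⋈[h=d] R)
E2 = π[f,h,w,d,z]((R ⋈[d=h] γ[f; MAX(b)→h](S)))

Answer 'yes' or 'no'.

E1 row counts bottom-up:
  S → 3
  γ[f; MAX(b)→h](S) → 3
  R → 3
  (γ[f; MAX(b)→h](S) ⋈[h=d] R) → 2
E2 row counts bottom-up:
  R → 3
  S → 3
  γ[f; MAX(b)→h](S) → 3
  (R ⋈[d=h] γ[f; MAX(b)→h](S)) → 2
  π[f,h,w,d,z]((R ⋈[d=h] γ[f; MAX(b)→h](S))) → 2

E1 and E2 produce the same multiset:
f | h | w | d | z
3 | 3 | r | 3 | s
7 | 1 | r | 1 | q

yes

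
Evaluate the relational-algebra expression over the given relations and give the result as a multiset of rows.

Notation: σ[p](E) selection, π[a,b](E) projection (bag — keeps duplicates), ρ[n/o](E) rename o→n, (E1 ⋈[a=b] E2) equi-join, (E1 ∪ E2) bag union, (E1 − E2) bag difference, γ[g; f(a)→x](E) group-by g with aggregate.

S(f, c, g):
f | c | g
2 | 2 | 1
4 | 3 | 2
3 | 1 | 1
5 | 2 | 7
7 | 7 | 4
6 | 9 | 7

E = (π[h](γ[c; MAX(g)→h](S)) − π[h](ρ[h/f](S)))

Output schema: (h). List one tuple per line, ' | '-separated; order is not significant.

Row counts bottom-up:
  S → 6
  γ[c; MAX(g)→h](S) → 5
  π[h](γ[c; MAX(g)→h](S)) → 5
  S → 6
  ρ[h/f](S) → 6
  π[h](ρ[h/f](S)) → 6
  (π[h](γ[c; MAX(g)→h](S)) − π[h](ρ[h/f](S))) → 2

== RESULT ==
h
1
7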